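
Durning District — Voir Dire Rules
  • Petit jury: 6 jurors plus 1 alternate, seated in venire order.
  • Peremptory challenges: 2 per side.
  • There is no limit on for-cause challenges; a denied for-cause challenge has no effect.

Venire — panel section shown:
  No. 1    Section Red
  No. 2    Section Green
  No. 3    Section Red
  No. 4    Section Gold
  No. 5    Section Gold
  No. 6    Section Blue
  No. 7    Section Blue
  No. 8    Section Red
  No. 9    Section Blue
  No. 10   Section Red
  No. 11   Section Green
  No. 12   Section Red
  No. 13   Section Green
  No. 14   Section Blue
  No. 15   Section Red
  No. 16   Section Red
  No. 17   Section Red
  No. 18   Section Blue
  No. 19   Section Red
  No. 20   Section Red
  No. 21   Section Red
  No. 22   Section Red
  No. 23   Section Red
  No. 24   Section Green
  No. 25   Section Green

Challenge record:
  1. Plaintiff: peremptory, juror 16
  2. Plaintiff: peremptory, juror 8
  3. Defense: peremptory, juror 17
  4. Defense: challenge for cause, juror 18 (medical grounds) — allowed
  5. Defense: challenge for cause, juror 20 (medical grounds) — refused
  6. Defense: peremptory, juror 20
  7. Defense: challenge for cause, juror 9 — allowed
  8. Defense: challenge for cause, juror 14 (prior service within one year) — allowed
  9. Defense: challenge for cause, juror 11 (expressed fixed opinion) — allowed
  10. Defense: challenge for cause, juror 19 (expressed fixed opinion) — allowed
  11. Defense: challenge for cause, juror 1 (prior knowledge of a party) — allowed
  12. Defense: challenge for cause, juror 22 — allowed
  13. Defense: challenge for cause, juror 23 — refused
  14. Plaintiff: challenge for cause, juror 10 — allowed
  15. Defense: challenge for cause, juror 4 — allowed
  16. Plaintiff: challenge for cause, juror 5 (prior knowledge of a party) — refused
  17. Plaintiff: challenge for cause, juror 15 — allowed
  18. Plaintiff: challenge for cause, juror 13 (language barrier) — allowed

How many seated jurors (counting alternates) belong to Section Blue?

2

Removed: #1, #4, #8, #9, #10, #11, #13, #14, #15, #16, #17, #18, #19, #20, #22.
Seated (7 incl. alternates): #2, #3, #5, #6, #7, #12, #21.
Of those, in Section Blue: #6, #7 → 2.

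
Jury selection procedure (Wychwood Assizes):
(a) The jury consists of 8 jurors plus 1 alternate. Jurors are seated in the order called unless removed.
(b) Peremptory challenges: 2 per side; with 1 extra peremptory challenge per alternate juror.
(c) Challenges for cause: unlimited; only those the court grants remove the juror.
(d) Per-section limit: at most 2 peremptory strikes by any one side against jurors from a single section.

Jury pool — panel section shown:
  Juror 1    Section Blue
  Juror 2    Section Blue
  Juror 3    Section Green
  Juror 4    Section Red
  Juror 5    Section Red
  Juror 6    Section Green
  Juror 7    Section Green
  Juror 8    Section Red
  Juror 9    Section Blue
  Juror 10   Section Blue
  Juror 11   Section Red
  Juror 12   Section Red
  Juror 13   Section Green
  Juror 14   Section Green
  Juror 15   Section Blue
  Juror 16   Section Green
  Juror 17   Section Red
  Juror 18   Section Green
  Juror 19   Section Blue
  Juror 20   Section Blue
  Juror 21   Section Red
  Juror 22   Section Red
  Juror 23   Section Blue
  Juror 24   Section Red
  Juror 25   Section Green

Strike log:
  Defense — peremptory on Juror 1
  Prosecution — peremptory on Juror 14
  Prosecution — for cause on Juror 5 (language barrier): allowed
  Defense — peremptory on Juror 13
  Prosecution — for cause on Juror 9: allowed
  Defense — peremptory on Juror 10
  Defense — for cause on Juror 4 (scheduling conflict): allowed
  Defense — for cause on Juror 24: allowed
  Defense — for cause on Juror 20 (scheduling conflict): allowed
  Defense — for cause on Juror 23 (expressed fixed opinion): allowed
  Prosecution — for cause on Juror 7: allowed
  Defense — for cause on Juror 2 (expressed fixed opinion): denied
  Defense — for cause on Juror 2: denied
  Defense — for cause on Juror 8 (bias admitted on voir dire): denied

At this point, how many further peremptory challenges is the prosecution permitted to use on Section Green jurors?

Prosecution peremptories so far: #14 — 1 of 3 used, 2 left overall.
Against Section Green: #14 — 1 used; per-section cap 2 leaves 1.
Binding limit: min(2, 1) = 1.

1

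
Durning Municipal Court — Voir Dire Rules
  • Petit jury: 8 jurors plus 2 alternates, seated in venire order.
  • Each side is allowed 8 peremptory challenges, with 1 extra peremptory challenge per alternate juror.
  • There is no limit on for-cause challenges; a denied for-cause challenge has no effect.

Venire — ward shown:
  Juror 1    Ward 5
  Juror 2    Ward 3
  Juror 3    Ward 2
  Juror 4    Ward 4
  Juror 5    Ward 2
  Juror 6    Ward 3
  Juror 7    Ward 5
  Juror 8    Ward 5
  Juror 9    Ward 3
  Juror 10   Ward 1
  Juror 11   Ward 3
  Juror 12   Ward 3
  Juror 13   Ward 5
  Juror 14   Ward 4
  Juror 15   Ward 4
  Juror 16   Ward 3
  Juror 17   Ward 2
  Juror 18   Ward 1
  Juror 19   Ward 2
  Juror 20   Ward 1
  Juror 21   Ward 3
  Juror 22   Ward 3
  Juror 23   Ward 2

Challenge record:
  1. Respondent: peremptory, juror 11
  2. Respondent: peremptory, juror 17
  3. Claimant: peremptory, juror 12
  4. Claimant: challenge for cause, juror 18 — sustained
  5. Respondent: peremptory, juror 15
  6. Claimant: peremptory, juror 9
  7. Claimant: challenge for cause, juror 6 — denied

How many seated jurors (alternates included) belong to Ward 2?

2

Removed: #9, #11, #12, #15, #17, #18.
Seated (10 incl. alternates): #1, #2, #3, #4, #5, #6, #7, #8, #10, #13.
Of those, in Ward 2: #3, #5 → 2.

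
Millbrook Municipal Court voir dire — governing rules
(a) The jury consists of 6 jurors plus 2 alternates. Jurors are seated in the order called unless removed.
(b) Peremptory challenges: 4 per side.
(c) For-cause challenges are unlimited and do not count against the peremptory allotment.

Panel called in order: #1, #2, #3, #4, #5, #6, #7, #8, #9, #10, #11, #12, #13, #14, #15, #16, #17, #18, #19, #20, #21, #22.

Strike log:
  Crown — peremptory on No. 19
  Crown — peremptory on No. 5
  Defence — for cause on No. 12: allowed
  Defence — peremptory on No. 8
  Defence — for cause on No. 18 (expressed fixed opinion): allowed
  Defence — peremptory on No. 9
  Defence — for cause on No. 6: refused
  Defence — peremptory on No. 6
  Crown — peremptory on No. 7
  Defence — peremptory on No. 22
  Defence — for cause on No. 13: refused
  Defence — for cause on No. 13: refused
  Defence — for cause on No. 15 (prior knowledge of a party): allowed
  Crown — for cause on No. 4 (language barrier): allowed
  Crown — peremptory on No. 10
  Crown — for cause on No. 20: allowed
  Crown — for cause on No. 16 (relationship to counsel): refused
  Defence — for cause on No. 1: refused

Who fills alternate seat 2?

Removed: #4, #5, #6, #7, #8, #9, #10, #12, #15, #18, #19, #20, #22. (#1, #13, #16 stay — for-cause denied.)
Filling seats in venire order through position 8: #1, #2, #3, #11, #13, #14, #16, #17.
So alternate 2 is #17.

17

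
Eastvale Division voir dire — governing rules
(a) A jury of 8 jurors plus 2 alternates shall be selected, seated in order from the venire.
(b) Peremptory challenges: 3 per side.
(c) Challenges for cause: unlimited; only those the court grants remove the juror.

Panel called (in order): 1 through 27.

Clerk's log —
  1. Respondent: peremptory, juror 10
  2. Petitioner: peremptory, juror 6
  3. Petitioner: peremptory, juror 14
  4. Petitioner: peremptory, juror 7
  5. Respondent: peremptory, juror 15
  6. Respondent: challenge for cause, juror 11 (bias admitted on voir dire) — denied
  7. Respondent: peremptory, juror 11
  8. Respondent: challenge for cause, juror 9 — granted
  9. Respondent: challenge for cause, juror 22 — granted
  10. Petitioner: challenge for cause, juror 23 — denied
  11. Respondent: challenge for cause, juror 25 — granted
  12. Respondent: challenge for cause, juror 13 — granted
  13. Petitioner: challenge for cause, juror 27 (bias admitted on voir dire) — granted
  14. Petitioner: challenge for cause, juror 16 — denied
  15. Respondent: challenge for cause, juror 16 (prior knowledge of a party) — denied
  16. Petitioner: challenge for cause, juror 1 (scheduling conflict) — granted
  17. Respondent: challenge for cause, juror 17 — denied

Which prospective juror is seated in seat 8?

17

Removed: #1, #6, #7, #9, #10, #11, #13, #14, #15, #22, #25, #27. (#16, #17, #23 stay — for-cause denied.)
Seating in order: seats 1–8 → #2, #3, #4, #5, #8, #12, #16, #17; alternates → #18, #19.
So seat 8 is #17.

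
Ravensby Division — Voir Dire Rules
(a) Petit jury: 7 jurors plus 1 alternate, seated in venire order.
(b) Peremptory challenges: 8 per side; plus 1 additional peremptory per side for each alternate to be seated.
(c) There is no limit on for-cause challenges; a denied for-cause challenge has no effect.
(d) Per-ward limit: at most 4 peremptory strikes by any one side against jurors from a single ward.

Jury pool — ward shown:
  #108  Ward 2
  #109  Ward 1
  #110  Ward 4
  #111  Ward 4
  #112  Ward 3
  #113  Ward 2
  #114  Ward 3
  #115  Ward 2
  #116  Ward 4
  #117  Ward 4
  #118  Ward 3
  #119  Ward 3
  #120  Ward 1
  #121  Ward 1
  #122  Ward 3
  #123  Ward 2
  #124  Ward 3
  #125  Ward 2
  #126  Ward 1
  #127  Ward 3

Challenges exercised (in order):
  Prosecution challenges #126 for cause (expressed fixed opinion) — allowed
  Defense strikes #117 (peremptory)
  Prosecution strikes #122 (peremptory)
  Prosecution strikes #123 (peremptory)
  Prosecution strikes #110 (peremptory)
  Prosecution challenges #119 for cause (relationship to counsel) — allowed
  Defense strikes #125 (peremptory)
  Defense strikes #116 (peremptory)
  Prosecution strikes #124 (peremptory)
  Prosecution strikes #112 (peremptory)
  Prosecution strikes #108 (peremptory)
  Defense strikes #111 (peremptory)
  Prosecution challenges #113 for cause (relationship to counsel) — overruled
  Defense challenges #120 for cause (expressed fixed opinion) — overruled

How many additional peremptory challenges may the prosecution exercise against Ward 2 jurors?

2

Prosecution peremptories so far: #122, #123, #110, #124, #112, #108 — 6 of 9 used, 3 left overall.
Against Ward 2: #123, #108 — 2 used; per-ward cap 4 leaves 2.
Binding limit: min(3, 2) = 2.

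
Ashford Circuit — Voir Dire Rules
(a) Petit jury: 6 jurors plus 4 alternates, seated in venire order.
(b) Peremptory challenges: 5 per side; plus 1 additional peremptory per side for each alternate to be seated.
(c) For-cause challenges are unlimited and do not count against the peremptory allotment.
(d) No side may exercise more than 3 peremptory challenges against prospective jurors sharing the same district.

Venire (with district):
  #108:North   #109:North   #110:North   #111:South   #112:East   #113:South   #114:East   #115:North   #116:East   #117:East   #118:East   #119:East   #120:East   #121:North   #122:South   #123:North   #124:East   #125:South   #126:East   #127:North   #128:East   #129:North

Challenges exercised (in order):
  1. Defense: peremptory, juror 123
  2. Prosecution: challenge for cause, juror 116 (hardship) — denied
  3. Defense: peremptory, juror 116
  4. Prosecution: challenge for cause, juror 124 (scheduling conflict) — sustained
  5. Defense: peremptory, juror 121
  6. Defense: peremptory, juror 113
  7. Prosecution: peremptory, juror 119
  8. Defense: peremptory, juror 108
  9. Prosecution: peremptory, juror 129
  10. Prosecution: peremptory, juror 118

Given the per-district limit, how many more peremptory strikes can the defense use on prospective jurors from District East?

Defense peremptories so far: #123, #116, #121, #113, #108 — 5 of 9 used, 4 left overall.
Against District East: #116 — 1 used; per-district cap 3 leaves 2.
Binding limit: min(4, 2) = 2.

2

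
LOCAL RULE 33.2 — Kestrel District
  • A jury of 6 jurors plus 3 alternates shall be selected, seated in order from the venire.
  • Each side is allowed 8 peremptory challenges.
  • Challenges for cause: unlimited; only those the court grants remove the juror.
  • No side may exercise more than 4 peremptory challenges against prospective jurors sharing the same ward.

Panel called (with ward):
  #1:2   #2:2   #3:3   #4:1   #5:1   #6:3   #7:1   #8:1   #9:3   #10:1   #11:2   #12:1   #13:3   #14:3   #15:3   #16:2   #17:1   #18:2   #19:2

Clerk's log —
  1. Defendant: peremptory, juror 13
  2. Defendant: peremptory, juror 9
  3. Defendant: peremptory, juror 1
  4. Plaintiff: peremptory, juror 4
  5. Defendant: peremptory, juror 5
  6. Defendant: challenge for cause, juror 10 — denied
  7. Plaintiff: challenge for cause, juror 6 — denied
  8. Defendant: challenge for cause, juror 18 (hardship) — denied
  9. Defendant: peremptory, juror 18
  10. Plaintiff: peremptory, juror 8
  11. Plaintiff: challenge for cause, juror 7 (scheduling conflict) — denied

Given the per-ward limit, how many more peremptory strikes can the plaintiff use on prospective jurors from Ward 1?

Plaintiff peremptories so far: #4, #8 — 2 of 8 used, 6 left overall.
Against Ward 1: #4, #8 — 2 used; per-ward cap 4 leaves 2.
Binding limit: min(6, 2) = 2.

2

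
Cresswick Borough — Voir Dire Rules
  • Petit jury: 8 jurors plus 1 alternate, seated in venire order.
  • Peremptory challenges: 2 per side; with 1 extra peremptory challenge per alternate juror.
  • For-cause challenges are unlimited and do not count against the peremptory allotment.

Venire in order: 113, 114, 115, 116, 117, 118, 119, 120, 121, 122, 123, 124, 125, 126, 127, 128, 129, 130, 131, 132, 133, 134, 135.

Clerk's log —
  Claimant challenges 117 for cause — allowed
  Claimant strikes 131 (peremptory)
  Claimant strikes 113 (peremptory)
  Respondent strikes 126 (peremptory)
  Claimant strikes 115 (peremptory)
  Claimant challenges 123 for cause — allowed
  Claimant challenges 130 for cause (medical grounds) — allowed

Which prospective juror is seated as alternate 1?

Removed: #113, #115, #117, #123, #126, #130, #131.
Seating in order: seats 1–8 → #114, #116, #118, #119, #120, #121, #122, #124; alternates → #125.
So alternate 1 is #125.

125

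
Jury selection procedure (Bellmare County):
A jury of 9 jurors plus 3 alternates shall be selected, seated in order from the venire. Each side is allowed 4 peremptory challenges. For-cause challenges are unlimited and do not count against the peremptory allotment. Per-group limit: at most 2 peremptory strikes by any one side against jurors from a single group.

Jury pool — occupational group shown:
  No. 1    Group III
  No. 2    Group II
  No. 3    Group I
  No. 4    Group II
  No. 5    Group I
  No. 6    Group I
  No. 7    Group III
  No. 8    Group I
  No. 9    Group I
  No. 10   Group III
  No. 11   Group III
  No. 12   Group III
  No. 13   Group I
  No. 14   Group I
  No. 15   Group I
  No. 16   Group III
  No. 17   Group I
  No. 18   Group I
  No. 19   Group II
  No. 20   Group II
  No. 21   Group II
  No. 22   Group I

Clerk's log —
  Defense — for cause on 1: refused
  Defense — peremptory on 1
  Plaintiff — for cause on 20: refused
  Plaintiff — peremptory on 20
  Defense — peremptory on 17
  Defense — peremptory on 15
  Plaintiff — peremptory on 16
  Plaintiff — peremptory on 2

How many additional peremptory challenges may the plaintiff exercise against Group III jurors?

Plaintiff peremptories so far: #20, #16, #2 — 3 of 4 used, 1 left overall.
Against Group III: #16 — 1 used; per-group cap 2 leaves 1.
Binding limit: min(1, 1) = 1.

1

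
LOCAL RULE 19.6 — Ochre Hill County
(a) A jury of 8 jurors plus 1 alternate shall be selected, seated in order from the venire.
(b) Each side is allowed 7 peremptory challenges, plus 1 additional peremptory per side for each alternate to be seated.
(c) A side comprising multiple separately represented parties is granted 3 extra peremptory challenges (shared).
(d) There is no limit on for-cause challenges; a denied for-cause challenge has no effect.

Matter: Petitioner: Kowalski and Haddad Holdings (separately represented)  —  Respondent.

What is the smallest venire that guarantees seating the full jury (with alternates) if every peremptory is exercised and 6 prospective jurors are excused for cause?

34

Seats to fill: 8 + 1 alternates = 9.
Peremptories — Petitioner: 7 + 1×1 + 3 = 11; Respondent: 7 + 1×1 = 8; total 19.
For-cause removals: 6.
Minimum venire: 9 + 19 + 6 = 34.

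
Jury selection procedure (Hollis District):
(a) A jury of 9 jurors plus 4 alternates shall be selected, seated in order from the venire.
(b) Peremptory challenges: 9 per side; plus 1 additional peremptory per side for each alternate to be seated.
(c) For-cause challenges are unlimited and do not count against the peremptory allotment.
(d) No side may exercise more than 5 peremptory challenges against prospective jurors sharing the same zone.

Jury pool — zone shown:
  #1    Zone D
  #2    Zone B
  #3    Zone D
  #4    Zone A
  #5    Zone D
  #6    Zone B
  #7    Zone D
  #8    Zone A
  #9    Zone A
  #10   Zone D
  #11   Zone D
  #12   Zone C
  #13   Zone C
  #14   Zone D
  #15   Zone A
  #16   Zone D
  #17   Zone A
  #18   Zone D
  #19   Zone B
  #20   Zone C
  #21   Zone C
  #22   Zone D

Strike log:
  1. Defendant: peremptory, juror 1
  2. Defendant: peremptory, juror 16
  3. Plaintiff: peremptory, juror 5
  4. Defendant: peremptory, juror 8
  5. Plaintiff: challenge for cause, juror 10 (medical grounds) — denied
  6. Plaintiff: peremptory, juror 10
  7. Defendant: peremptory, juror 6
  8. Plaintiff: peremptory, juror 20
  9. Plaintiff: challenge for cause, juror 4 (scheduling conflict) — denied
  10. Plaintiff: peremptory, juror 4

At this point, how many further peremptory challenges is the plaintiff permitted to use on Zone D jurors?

3

Plaintiff peremptories so far: #5, #10, #20, #4 — 4 of 13 used, 9 left overall.
Against Zone D: #5, #10 — 2 used; per-zone cap 5 leaves 3.
Binding limit: min(9, 3) = 3.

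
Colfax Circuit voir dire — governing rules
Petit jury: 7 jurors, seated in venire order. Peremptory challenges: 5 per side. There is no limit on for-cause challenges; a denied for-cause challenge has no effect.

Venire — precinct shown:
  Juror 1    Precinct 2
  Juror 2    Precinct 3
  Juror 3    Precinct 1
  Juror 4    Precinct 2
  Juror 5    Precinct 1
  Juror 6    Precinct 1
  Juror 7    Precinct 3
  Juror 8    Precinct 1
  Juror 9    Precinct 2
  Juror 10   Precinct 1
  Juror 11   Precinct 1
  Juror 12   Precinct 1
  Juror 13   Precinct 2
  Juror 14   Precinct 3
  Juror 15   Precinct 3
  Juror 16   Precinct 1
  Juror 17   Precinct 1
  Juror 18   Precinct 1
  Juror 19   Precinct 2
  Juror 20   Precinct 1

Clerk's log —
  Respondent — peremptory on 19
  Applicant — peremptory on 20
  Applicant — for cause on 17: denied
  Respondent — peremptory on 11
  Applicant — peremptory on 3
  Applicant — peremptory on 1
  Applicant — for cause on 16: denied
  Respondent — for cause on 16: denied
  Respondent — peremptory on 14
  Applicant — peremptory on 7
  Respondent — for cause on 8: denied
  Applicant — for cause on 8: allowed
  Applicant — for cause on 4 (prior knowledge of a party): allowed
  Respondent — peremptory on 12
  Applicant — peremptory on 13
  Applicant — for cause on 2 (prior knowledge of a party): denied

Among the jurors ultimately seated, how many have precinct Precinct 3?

2

Removed: #1, #3, #4, #7, #8, #11, #12, #13, #14, #19, #20.
Seated jurors 1–7: #2, #5, #6, #9, #10, #15, #16.
Of those, in Precinct 3: #2, #15 → 2.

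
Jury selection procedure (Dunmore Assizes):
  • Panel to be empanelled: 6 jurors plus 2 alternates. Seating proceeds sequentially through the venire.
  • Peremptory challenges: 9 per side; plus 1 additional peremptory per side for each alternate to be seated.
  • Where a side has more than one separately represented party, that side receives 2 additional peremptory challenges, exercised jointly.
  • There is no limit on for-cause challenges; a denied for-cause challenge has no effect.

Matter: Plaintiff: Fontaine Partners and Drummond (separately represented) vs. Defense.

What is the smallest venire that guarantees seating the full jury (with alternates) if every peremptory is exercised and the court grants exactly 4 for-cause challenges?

Seats to fill: 6 + 2 alternates = 8.
Peremptories — Plaintiff: 9 + 1×2 + 2 = 13; Defense: 9 + 1×2 = 11; total 24.
For-cause removals: 4.
Minimum venire: 8 + 24 + 4 = 36.

36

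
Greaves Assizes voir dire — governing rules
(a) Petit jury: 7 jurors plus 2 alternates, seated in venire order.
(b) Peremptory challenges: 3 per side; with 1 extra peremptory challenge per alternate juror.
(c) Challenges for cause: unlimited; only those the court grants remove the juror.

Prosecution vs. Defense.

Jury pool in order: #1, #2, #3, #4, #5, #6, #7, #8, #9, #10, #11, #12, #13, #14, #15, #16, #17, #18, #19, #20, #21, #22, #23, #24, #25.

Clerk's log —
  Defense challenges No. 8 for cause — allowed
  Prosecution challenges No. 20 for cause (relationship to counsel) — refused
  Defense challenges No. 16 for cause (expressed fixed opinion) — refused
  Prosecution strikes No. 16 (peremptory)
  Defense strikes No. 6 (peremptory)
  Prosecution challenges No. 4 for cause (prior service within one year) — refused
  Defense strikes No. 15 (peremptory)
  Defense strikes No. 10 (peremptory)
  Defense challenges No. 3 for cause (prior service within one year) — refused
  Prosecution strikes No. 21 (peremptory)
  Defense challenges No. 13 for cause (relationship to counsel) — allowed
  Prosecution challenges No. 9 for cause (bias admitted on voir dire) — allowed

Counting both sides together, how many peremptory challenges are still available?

Prosecution allotment: 3 base + 1 × 2 alternates = 5. Defense allotment: 3 base + 1 × 2 alternates = 5.
Prosecution peremptories used: #16, #21 — 2 (for-cause on #20, #4, #9 don't count).
Defense peremptories used: #6, #15, #10 — 3 (for-cause on #8, #16, #3, #13 don't count).
Remaining: (5 − 2) + (5 − 3) = 5.

5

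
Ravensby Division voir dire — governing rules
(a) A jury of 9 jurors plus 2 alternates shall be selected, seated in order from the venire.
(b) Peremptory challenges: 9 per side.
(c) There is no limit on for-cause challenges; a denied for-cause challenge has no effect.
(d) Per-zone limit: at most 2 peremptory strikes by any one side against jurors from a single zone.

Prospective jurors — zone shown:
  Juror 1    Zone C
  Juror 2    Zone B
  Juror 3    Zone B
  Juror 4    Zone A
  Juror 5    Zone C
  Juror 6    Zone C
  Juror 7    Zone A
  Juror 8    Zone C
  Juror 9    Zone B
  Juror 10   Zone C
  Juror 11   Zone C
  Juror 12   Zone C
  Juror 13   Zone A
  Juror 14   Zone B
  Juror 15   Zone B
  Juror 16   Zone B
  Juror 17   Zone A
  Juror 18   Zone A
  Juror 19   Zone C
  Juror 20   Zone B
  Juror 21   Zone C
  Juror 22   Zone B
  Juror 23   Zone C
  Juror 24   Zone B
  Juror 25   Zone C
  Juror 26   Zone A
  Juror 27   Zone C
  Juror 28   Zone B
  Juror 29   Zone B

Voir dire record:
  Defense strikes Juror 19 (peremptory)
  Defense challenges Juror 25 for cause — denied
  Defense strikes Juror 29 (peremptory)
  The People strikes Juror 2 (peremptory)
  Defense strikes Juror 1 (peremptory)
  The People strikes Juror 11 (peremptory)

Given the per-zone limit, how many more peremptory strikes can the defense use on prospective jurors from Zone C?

Defense peremptories so far: #19, #29, #1 — 3 of 9 used, 6 left overall.
Against Zone C: #19, #1 — 2 used; per-zone cap 2 leaves 0.
Binding limit: min(6, 0) = 0.

0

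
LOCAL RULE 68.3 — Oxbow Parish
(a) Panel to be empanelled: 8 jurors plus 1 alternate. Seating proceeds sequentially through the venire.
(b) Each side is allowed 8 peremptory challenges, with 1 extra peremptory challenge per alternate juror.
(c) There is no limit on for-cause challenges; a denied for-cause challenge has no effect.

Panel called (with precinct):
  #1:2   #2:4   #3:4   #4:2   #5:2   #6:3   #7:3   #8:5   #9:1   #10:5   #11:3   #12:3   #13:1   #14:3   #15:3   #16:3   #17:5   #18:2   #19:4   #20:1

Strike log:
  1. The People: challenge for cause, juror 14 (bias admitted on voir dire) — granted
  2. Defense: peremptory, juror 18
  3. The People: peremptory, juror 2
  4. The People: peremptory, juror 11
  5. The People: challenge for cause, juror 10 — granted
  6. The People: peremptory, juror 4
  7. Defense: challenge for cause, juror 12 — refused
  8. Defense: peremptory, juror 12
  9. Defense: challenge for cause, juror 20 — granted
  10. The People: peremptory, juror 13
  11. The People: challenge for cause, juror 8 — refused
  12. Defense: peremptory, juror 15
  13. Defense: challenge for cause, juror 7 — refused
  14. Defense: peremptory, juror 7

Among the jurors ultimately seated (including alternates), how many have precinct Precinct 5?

Removed: #2, #4, #7, #10, #11, #12, #13, #14, #15, #18, #20.
Seated (9 incl. alternates): #1, #3, #5, #6, #8, #9, #16, #17, #19.
Of those, in Precinct 5: #8, #17 → 2.

2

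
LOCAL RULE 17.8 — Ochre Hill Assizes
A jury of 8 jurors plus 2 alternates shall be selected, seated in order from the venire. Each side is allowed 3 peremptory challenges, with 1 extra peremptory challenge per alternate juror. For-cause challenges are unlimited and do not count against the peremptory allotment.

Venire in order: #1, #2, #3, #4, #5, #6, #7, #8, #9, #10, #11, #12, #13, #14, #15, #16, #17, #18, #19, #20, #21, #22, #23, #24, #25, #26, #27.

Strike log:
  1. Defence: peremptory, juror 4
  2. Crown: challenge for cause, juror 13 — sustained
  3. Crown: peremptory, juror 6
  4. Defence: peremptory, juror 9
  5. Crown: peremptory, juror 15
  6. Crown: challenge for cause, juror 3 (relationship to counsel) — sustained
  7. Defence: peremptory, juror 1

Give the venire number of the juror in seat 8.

Removed: #1, #3, #4, #6, #9, #13, #15.
Filling seats in venire order through position 8: #2, #5, #7, #8, #10, #11, #12, #14.
So seat 8 is #14.

14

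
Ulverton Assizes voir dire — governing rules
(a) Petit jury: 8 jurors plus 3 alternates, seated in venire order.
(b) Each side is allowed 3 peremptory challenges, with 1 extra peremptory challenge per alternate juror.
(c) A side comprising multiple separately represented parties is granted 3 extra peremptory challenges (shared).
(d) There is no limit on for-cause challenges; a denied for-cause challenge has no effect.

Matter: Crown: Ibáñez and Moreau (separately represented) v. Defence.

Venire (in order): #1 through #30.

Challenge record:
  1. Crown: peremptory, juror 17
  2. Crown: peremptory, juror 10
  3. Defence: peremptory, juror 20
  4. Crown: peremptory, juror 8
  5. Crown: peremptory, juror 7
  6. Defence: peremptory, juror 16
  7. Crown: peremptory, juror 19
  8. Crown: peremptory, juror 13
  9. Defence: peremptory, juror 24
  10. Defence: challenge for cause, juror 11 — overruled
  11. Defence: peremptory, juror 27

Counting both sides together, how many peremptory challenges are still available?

Crown allotment: 3 base + 1 × 3 alternates + 3 multi-party = 9. Defence allotment: 3 base + 1 × 3 alternates = 6.
Crown peremptories used: #17, #10, #8, #7, #19, #13 — 6.
Defence peremptories used: #20, #16, #24, #27 — 4 (the for-cause on #11 doesn't count).
Remaining: (9 − 6) + (6 − 4) = 5.

5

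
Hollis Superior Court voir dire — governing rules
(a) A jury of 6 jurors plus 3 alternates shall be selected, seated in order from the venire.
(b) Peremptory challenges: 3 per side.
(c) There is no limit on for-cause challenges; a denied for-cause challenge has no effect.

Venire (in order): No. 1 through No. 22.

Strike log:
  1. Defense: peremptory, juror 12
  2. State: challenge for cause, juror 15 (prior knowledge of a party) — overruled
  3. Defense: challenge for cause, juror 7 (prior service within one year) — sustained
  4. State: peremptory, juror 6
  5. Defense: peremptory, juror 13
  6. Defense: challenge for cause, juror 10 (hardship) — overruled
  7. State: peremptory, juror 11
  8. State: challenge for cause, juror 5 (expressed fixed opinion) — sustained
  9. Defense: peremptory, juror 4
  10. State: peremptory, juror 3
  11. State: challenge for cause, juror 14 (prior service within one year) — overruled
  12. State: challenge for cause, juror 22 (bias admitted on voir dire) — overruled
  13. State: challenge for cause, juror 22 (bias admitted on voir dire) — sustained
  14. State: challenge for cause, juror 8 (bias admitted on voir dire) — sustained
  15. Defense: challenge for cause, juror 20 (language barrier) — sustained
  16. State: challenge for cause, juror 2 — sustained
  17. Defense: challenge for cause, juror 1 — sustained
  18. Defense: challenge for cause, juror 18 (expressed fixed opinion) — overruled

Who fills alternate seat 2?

19

Removed: #1, #2, #3, #4, #5, #6, #7, #8, #11, #12, #13, #20, #22. (#10, #14, #15, #18 stay — for-cause denied.)
Filling seats in venire order through position 8: #9, #10, #14, #15, #16, #17, #18, #19.
So alternate 2 is #19.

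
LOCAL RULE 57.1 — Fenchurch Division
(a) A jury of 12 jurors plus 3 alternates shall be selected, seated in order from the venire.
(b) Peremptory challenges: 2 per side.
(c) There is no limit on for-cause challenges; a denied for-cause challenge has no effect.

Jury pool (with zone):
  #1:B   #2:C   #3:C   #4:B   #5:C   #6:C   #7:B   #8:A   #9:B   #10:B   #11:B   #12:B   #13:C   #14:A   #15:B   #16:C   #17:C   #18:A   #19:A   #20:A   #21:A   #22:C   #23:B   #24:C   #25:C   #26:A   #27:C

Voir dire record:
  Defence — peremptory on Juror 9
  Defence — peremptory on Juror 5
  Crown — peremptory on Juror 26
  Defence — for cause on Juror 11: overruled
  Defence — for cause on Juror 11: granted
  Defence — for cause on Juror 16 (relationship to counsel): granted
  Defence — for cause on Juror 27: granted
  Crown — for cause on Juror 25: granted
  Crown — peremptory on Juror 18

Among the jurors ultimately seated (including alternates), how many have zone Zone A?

4

Removed: #5, #9, #11, #16, #18, #25, #26, #27.
Seated (15 incl. alternates): #1, #2, #3, #4, #6, #7, #8, #10, #12, #13, #14, #15, #17, #19, #20.
Of those, in Zone A: #8, #14, #19, #20 → 4.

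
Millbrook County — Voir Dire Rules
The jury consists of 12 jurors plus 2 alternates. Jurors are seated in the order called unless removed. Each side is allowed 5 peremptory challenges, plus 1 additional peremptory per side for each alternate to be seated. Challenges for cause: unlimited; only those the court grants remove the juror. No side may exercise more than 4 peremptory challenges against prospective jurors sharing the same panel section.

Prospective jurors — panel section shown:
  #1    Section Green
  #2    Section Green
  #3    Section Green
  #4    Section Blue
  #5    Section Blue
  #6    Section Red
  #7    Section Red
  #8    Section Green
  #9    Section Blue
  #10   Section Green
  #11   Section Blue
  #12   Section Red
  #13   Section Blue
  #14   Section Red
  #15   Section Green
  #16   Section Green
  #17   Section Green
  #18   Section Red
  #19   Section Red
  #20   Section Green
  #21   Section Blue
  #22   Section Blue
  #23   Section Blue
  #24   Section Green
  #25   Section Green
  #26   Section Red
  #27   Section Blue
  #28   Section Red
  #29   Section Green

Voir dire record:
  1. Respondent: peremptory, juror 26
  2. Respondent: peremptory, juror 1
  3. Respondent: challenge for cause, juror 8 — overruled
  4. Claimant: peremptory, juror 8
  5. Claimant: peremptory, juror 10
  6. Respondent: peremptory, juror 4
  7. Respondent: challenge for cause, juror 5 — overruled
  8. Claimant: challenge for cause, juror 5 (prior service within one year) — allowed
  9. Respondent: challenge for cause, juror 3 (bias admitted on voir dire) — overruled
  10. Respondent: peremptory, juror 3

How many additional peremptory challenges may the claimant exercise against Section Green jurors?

2

Claimant peremptories so far: #8, #10 — 2 of 7 used, 5 left overall.
Against Section Green: #8, #10 — 2 used; per-section cap 4 leaves 2.
Binding limit: min(5, 2) = 2.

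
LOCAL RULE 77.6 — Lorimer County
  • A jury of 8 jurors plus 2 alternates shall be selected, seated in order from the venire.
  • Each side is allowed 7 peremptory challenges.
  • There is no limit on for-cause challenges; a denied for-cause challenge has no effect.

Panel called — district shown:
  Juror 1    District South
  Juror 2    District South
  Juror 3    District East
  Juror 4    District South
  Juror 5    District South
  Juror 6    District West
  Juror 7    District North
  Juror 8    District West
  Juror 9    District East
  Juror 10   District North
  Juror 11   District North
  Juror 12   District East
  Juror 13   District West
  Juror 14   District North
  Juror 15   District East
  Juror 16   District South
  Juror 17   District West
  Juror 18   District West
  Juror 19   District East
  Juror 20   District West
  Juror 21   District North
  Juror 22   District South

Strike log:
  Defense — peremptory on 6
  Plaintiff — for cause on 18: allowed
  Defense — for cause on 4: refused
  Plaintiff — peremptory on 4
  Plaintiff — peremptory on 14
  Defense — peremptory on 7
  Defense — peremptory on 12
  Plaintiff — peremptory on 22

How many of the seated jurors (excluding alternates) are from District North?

2

Removed: #4, #6, #7, #12, #14, #18, #22.
Seated jurors 1–8: #1, #2, #3, #5, #8, #9, #10, #11 (alternates #13, #15 not counted).
Of those, in District North: #10, #11 → 2.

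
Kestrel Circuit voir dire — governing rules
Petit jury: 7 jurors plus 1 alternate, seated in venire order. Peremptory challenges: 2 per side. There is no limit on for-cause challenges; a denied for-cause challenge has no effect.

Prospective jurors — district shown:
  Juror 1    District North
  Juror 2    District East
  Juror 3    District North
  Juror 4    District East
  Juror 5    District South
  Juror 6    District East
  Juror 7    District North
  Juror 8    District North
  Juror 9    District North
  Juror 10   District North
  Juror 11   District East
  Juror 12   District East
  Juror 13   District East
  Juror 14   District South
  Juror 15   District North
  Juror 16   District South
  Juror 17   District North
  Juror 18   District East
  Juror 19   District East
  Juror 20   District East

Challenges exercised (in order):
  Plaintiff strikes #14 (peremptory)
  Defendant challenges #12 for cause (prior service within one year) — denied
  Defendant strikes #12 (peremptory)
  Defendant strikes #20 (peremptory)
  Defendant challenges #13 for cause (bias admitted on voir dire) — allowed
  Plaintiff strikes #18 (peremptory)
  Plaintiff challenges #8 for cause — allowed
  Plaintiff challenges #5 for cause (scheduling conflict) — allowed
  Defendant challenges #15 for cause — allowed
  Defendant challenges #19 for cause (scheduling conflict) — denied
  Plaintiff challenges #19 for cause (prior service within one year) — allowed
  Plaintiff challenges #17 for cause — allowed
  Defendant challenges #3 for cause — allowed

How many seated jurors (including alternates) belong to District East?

4

Removed: #3, #5, #8, #12, #13, #14, #15, #17, #18, #19, #20.
Seated (8 incl. alternates): #1, #2, #4, #6, #7, #9, #10, #11.
Of those, in District East: #2, #4, #6, #11 → 4.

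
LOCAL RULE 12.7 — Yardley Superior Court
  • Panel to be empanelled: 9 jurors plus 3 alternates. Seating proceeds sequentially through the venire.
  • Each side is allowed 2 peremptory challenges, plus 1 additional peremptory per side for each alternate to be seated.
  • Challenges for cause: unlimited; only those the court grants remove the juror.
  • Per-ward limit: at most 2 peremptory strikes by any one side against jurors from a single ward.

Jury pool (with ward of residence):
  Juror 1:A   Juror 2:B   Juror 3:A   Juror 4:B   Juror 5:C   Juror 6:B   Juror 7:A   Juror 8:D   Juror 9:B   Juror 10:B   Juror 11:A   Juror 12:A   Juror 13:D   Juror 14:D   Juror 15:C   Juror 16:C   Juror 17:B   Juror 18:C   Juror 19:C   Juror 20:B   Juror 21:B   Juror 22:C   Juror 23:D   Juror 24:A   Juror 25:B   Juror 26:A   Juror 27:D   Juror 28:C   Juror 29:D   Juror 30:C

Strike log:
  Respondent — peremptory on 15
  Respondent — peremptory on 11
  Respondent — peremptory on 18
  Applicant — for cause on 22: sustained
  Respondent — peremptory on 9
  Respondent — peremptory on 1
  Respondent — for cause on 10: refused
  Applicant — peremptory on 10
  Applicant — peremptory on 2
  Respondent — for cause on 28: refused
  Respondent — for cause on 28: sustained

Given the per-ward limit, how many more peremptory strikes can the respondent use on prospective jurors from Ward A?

0

Respondent peremptories so far: #15, #11, #18, #9, #1 — 5 of 5 used, 0 left overall.
Against Ward A: #11, #1 — 2 used; per-ward cap 2 leaves 0.
Binding limit: min(0, 0) = 0.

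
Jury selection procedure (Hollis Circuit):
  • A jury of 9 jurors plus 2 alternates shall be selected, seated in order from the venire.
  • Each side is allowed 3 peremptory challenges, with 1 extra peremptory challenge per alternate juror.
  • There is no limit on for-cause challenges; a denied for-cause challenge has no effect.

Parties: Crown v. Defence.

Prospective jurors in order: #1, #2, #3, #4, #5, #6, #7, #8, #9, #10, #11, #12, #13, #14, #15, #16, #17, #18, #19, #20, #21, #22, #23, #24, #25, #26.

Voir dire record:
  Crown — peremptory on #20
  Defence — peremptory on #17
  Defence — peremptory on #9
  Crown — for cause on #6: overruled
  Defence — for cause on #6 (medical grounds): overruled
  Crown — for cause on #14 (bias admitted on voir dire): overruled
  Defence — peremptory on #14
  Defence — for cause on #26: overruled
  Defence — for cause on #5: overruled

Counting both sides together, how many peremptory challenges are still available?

6

Crown allotment: 3 base + 1 × 2 alternates = 5. Defence allotment: 3 base + 1 × 2 alternates = 5.
Crown peremptories used: #20 — 1 (for-cause on #6, #14 don't count).
Defence peremptories used: #17, #9, #14 — 3 (for-cause on #6, #26, #5 don't count).
Remaining: (5 − 1) + (5 − 3) = 6.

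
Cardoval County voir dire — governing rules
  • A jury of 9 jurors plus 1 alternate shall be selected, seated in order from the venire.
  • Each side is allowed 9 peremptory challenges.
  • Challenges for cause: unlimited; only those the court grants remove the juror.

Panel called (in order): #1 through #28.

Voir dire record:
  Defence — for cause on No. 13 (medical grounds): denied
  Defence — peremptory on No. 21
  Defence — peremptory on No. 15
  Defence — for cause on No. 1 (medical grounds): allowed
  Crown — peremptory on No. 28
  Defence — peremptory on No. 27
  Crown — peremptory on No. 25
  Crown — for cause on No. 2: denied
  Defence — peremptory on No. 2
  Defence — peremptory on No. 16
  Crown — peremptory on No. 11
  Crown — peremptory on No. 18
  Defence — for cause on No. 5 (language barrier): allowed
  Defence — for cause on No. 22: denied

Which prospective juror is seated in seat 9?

13

Removed: #1, #2, #5, #11, #15, #16, #18, #21, #25, #27, #28. (#13, #22 stay — for-cause denied.)
Seating in order: seats 1–9 → #3, #4, #6, #7, #8, #9, #10, #12, #13; alternates → #14.
So seat 9 is #13.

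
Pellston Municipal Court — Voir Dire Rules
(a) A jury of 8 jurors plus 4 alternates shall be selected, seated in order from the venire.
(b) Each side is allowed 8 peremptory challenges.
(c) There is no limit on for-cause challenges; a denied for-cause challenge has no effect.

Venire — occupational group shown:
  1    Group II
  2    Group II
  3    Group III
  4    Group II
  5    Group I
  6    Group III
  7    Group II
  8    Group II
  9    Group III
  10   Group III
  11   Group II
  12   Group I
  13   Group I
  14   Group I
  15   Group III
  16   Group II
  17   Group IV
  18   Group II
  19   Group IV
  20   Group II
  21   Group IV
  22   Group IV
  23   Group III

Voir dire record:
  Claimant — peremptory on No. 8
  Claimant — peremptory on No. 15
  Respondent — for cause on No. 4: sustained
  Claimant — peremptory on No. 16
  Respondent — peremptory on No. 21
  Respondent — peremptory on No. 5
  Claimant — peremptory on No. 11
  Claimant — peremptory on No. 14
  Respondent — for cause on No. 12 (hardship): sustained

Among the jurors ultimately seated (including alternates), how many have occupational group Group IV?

Removed: #4, #5, #8, #11, #12, #14, #15, #16, #21.
Seated (12 incl. alternates): #1, #2, #3, #6, #7, #9, #10, #13, #17, #18, #19, #20.
Of those, in Group IV: #17, #19 → 2.

2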